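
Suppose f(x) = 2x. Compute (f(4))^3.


f(4) = 8
(8)^3 = 512

512


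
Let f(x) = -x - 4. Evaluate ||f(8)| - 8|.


f(8) = -12
|-12| = 12
|12 - 8| = 4

4


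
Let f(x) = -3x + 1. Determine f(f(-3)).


f(-3) = 10
f(10) = -29

-29


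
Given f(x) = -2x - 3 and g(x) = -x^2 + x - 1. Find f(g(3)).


11


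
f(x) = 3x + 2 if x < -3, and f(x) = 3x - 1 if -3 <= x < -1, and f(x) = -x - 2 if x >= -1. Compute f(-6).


-6 satisfies x < -3
f(-6) = -16

-16


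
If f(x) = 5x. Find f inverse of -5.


Solve 5x = -5
x = (-5) / 5 = -1

-1


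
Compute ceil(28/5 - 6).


28/5 = 5.6
5.6 - 6 = -0.4
ceil(-0.4) = 0

0


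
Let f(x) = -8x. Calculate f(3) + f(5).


f(3) = -24
f(5) = -40
Sum = -64

-64


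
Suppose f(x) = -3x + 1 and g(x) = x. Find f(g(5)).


g(5) = 5
f(5) = -14

-14


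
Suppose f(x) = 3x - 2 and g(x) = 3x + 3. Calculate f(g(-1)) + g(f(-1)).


f(g(-1)) = -2
g(f(-1)) = -12
Sum = -14

-14


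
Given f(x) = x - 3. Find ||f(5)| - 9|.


f(5) = 2
|2| = 2
|2 - 9| = 7

7


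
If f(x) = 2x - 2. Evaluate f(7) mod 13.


f(7) = 12
12 mod 13 = 12

12


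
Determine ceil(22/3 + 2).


22/3 = 7.3333
7.3333 + 2 = 9.3333
ceil(9.3333) = 10

10


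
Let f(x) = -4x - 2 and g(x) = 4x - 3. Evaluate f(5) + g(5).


f(5) = -22
g(5) = 17
Sum = -5

-5


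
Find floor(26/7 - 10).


-7


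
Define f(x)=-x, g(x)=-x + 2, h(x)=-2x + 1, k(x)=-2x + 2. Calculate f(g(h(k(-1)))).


k(-1) = 4
h(4) = -7
g(-7) = 9
f(9) = -9

-9


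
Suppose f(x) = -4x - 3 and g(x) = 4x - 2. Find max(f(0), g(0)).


-2


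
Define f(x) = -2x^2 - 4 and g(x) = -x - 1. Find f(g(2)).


g(2) = -3
f(-3) = (-2)*(-3)^2 - 4 = -22

-22


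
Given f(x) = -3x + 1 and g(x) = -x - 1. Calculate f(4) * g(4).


55


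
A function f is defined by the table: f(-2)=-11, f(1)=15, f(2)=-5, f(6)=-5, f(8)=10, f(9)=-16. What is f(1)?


Reading from the table at x = 1

15


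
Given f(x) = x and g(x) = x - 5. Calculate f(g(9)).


g(9) = 4
f(4) = 4

4


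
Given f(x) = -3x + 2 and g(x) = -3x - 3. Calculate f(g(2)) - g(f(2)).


20


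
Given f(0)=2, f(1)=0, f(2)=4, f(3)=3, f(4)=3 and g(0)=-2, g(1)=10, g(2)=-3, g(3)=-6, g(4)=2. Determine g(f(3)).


f(3) = 3
g(3) = -6

-6


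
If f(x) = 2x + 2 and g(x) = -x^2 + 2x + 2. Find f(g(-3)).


g(-3) = -13
f(-13) = -24

-24


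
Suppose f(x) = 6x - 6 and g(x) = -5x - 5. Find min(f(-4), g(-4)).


f(-4) = -30
g(-4) = 15
min = -30

-30


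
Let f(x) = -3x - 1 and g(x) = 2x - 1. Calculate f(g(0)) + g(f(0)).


f(g(0)) = 2
g(f(0)) = -3
Sum = -1

-1


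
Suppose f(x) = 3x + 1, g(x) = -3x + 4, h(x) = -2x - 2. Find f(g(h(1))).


h(1) = -4
g(-4) = 16
f(16) = 49

49


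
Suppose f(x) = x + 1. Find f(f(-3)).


f(-3) = -2
f(-2) = -1

-1


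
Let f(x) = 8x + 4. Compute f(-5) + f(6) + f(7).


f(-5) = -36
f(6) = 52
f(7) = 60
Sum = 76

76


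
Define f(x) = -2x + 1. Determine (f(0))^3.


f(0) = 1
(1)^3 = 1

1


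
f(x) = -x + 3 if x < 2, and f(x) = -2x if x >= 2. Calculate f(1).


2


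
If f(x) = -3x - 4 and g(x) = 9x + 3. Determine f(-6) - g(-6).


f(-6) = 14
g(-6) = -51
Difference = 65

65


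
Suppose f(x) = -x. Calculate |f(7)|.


7


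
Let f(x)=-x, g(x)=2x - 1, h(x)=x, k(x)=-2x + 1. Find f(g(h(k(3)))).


11


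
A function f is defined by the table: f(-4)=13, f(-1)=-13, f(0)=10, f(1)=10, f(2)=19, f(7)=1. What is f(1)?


10


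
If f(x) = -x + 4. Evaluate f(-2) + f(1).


f(-2) = 6
f(1) = 3
Sum = 9

9


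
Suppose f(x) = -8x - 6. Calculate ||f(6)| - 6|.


f(6) = -54
|-54| = 54
|54 - 6| = 48

48


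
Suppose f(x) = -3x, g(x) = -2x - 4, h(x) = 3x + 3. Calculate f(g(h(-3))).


h(-3) = -6
g(-6) = 8
f(8) = -24

-24


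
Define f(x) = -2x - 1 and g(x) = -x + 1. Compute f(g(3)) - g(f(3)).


f(g(3)) = 3
g(f(3)) = 8
Difference = -5

-5


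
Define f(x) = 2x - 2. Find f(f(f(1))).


f(1) = 0
f(0) = -2
f(-2) = -6

-6


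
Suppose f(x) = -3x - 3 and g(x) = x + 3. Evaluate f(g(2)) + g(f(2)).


f(g(2)) = -18
g(f(2)) = -6
Sum = -24

-24


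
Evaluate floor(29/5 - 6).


29/5 = 5.8
5.8 - 6 = -0.2
floor(-0.2) = -1

-1


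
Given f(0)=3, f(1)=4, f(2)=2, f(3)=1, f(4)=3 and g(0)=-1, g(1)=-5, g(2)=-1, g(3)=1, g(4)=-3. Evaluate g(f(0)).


f(0) = 3
g(3) = 1

1


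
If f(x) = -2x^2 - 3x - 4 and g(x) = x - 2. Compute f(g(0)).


g(0) = -2
f(-2) = (-2)*(-2)^2 - 3*(-2) - 4 = -6

-6


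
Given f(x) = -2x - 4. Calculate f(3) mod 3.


2


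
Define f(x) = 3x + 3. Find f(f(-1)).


f(-1) = 0
f(0) = 3

3


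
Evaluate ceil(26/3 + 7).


16


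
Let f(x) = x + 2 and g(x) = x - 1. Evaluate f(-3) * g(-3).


4


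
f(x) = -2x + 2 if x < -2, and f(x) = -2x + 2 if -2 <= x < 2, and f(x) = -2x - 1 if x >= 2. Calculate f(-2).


-2 satisfies -2 <= x < 2
f(-2) = 6

6


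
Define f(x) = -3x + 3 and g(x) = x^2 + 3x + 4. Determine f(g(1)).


g(1) = 8
f(8) = -21

-21


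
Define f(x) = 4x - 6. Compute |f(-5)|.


f(-5) = -26
|-26| = 26

26


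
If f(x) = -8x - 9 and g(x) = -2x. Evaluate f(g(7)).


g(7) = -14
f(-14) = 103

103


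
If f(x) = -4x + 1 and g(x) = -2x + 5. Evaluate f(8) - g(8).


f(8) = -31
g(8) = -11
Difference = -20

-20


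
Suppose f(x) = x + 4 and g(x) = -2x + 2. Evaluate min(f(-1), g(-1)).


f(-1) = 3
g(-1) = 4
min = 3

3


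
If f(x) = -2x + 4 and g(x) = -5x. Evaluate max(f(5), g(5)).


f(5) = -6
g(5) = -25
max = -6

-6


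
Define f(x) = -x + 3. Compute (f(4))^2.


f(4) = -1
(-1)^2 = 1

1


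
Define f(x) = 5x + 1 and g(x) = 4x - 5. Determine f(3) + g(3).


23


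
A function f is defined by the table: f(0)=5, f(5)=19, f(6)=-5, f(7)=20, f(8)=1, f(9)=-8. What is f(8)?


Reading from the table at x = 8

1


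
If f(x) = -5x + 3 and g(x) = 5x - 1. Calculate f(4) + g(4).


f(4) = -17
g(4) = 19
Sum = 2

2


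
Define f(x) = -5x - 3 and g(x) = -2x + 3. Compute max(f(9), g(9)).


f(9) = -48
g(9) = -15
max = -15

-15


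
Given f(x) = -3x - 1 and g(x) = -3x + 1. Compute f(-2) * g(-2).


f(-2) = 5
g(-2) = 7
Product = 35

35


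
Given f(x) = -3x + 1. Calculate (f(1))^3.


f(1) = -2
(-2)^3 = -8

-8


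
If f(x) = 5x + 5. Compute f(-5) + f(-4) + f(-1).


f(-5) = -20
f(-4) = -15
f(-1) = 0
Sum = -35

-35


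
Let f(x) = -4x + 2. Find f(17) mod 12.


f(17) = -66
-66 mod 12 = 6

6


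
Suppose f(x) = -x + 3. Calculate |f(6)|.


f(6) = -3
|-3| = 3

3


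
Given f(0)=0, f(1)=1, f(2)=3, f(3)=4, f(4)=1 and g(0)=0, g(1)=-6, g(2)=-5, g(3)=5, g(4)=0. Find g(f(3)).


0


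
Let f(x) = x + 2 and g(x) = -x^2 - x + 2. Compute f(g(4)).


g(4) = -18
f(-18) = -16

-16


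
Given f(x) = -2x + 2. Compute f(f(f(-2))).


f(-2) = 6
f(6) = -10
f(-10) = 22

22


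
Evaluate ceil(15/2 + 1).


15/2 = 7.5
7.5 + 1 = 8.5
ceil(8.5) = 9

9


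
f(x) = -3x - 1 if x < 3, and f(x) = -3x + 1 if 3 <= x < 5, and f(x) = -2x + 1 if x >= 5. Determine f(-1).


-1 satisfies x < 3
f(-1) = 2

2


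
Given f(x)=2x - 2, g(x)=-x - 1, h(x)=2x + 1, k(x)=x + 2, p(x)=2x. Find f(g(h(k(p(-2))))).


p(-2) = -4
k(-4) = -2
h(-2) = -3
g(-3) = 2
f(2) = 2

2


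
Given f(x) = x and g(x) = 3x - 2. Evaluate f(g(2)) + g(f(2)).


f(g(2)) = 4
g(f(2)) = 4
Sum = 8

8


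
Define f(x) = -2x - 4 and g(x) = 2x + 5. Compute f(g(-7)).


g(-7) = -9
f(-9) = 14

14


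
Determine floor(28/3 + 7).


16


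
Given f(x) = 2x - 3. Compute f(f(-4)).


f(-4) = -11
f(-11) = -25

-25


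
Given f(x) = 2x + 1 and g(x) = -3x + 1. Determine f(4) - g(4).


f(4) = 9
g(4) = -11
Difference = 20

20


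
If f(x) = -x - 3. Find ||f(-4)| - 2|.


f(-4) = 1
|1| = 1
|1 - 2| = 1

1


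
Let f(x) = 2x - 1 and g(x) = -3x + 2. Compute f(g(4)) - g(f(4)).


f(g(4)) = -21
g(f(4)) = -19
Difference = -2

-2


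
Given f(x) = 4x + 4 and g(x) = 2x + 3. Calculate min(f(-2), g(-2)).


f(-2) = -4
g(-2) = -1
min = -4

-4


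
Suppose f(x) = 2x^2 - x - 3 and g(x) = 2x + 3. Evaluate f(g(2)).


g(2) = 7
f(7) = 2*(7)^2 - 1*(7) - 3 = 88

88


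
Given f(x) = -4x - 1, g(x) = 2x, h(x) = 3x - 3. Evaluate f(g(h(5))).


h(5) = 12
g(12) = 24
f(24) = -97

-97


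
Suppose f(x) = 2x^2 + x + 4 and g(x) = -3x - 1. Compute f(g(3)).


g(3) = -10
f(-10) = 2*(-10)^2 + 1*(-10) + 4 = 194

194


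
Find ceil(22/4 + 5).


22/4 = 5.5
5.5 + 5 = 10.5
ceil(10.5) = 11

11


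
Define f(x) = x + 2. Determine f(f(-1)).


f(-1) = 1
f(1) = 3

3


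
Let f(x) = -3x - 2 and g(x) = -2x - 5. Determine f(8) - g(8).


-5


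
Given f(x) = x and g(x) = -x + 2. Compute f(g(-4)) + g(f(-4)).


f(g(-4)) = 6
g(f(-4)) = 6
Sum = 12

12


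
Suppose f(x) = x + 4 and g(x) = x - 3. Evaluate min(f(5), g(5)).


f(5) = 9
g(5) = 2
min = 2

2


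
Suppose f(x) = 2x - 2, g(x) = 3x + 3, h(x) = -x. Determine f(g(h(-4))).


h(-4) = 4
g(4) = 15
f(15) = 28

28


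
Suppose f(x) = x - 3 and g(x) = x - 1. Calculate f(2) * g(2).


f(2) = -1
g(2) = 1
Product = -1

-1


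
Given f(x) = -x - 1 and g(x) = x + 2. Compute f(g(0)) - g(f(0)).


f(g(0)) = -3
g(f(0)) = 1
Difference = -4

-4


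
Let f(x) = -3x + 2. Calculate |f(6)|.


f(6) = -16
|-16| = 16

16


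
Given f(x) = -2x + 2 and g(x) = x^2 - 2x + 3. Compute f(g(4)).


g(4) = 11
f(11) = -20

-20


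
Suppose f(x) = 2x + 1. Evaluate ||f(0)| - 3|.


f(0) = 1
|1| = 1
|1 - 3| = 2

2


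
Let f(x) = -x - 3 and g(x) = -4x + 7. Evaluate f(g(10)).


g(10) = -33
f(-33) = 30

30


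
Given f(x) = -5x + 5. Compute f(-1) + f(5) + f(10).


f(-1) = 10
f(5) = -20
f(10) = -45
Sum = -55

-55


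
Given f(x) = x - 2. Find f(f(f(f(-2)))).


-10


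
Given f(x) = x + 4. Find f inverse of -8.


Solve x + 4 = -8
x = (-8 - 4) / 1 = -12

-12


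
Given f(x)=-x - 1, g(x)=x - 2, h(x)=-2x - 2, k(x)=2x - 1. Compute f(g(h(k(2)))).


k(2) = 3
h(3) = -8
g(-8) = -10
f(-10) = 9

9


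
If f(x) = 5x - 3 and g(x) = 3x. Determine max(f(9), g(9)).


42


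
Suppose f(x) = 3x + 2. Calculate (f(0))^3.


f(0) = 2
(2)^3 = 8

8


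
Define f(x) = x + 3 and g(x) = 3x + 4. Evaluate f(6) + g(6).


f(6) = 9
g(6) = 22
Sum = 31

31


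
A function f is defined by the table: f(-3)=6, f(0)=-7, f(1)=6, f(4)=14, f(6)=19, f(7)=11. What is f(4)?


Reading from the table at x = 4

14


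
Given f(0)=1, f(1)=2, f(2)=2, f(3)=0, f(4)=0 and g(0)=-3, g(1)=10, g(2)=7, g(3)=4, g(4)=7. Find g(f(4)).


f(4) = 0
g(0) = -3

-3


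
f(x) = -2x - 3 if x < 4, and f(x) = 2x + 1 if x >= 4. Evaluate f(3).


3 satisfies x < 4
f(3) = -9

-9


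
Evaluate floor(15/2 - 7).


15/2 = 7.5
7.5 - 7 = 0.5
floor(0.5) = 0

0


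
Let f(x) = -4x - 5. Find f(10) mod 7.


f(10) = -45
-45 mod 7 = 4

4


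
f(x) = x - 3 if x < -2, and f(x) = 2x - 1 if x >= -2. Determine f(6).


6 satisfies x >= -2
f(6) = 11

11


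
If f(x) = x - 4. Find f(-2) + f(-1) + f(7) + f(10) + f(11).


f(-2) = -6
f(-1) = -5
f(7) = 3
f(10) = 6
f(11) = 7
Sum = 5

5


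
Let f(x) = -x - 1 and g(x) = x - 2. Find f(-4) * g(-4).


-18


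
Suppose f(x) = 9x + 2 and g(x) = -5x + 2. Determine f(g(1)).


g(1) = -3
f(-3) = -25

-25


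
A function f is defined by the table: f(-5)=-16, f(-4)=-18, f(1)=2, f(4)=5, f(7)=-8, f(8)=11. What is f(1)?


Reading from the table at x = 1

2


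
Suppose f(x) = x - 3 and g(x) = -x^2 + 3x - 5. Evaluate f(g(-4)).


g(-4) = -33
f(-33) = -36

-36


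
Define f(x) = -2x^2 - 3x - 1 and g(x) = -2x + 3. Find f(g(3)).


g(3) = -3
f(-3) = (-2)*(-3)^2 - 3*(-3) - 1 = -10

-10


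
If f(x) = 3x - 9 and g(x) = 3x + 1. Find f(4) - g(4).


f(4) = 3
g(4) = 13
Difference = -10

-10


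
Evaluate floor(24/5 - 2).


24/5 = 4.8
4.8 - 2 = 2.8
floor(2.8) = 2

2


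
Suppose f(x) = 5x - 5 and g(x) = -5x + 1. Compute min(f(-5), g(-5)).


f(-5) = -30
g(-5) = 26
min = -30

-30


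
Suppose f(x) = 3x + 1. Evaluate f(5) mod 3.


f(5) = 16
16 mod 3 = 1

1


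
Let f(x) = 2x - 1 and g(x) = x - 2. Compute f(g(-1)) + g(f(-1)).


f(g(-1)) = -7
g(f(-1)) = -5
Sum = -12

-12


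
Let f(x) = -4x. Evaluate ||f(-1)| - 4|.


f(-1) = 4
|4| = 4
|4 - 4| = 0

0


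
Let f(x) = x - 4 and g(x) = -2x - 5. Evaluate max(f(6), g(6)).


f(6) = 2
g(6) = -17
max = 2

2


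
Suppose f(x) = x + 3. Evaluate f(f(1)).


f(1) = 4
f(4) = 7

7


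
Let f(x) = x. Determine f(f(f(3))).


f(3) = 3
f(3) = 3
f(3) = 3

3


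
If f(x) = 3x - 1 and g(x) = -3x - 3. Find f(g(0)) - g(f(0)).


f(g(0)) = -10
g(f(0)) = 0
Difference = -10

-10


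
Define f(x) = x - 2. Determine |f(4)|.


2


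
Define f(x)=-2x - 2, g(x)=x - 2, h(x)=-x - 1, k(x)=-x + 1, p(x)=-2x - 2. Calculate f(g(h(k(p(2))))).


p(2) = -6
k(-6) = 7
h(7) = -8
g(-8) = -10
f(-10) = 18

18


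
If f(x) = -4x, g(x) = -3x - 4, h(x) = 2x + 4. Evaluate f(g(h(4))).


h(4) = 12
g(12) = -40
f(-40) = 160

160


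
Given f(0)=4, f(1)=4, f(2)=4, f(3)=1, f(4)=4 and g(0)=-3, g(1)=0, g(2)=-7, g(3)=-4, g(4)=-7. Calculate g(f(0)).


f(0) = 4
g(4) = -7

-7


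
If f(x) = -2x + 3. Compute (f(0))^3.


f(0) = 3
(3)^3 = 27

27


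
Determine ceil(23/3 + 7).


23/3 = 7.6667
7.6667 + 7 = 14.6667
ceil(14.6667) = 15

15


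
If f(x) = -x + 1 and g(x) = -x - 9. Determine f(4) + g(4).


f(4) = -3
g(4) = -13
Sum = -16

-16


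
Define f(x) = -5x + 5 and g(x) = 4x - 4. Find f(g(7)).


g(7) = 24
f(24) = -115

-115


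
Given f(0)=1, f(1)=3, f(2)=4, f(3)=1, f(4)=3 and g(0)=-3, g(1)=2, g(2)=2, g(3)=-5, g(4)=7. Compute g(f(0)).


f(0) = 1
g(1) = 2

2


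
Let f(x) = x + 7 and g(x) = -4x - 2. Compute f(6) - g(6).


f(6) = 13
g(6) = -26
Difference = 39

39


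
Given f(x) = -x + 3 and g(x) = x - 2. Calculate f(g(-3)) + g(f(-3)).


f(g(-3)) = 8
g(f(-3)) = 4
Sum = 12

12


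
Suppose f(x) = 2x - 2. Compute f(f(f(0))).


f(0) = -2
f(-2) = -6
f(-6) = -14

-14


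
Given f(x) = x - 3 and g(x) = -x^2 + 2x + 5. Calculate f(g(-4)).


g(-4) = -19
f(-19) = -22

-22


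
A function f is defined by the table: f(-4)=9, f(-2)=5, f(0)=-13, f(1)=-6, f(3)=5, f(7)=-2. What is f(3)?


Reading from the table at x = 3

5


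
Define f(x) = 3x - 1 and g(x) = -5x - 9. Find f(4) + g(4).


-18


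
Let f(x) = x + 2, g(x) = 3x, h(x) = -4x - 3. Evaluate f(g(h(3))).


h(3) = -15
g(-15) = -45
f(-45) = -43

-43


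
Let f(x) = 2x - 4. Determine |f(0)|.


f(0) = -4
|-4| = 4

4


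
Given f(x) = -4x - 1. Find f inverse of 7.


Solve -4x - 1 = 7
x = (7 + 1) / (-4) = -2

-2


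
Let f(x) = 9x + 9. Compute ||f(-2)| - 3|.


6


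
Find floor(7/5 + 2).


3


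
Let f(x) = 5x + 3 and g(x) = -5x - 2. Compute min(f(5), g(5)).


-27


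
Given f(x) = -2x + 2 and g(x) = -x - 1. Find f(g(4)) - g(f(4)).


f(g(4)) = 12
g(f(4)) = 5
Difference = 7

7


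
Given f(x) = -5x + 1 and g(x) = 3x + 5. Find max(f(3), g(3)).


f(3) = -14
g(3) = 14
max = 14

14


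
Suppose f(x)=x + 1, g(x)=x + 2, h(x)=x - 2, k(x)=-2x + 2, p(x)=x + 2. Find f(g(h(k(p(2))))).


p(2) = 4
k(4) = -6
h(-6) = -8
g(-8) = -6
f(-6) = -5

-5


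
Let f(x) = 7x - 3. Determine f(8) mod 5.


3


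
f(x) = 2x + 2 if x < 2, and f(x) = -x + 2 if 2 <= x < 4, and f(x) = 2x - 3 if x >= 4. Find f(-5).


-5 satisfies x < 2
f(-5) = -8

-8


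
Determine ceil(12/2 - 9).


12/2 = 6
6 - 9 = -3
ceil(-3) = -3

-3


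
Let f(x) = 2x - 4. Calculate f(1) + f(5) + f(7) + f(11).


32


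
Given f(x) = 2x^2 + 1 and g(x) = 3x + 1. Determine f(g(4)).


g(4) = 13
f(13) = 2*(13)^2 + 1 = 339

339


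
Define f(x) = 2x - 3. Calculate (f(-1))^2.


f(-1) = -5
(-5)^2 = 25

25


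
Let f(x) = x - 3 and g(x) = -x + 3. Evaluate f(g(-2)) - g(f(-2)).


f(g(-2)) = 2
g(f(-2)) = 8
Difference = -6

-6


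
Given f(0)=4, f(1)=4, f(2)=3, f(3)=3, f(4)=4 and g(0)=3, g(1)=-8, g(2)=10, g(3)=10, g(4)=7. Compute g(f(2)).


f(2) = 3
g(3) = 10

10


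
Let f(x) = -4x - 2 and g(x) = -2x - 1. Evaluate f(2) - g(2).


f(2) = -10
g(2) = -5
Difference = -5

-5


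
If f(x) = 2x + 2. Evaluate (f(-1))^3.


f(-1) = 0
(0)^3 = 0

0


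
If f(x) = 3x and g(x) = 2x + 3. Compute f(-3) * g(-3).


f(-3) = -9
g(-3) = -3
Product = 27

27


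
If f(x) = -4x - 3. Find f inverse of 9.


Solve -4x - 3 = 9
x = (9 + 3) / (-4) = -3

-3


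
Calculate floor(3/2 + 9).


3/2 = 1.5
1.5 + 9 = 10.5
floor(10.5) = 10

10


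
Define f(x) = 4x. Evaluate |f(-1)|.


f(-1) = -4
|-4| = 4

4


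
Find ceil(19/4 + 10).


15


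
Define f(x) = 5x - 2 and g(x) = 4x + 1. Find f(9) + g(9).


f(9) = 43
g(9) = 37
Sum = 80

80


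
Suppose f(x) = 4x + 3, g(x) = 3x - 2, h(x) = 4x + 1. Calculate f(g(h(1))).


h(1) = 5
g(5) = 13
f(13) = 55

55


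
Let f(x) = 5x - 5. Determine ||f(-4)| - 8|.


f(-4) = -25
|-25| = 25
|25 - 8| = 17

17


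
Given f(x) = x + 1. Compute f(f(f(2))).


f(2) = 3
f(3) = 4
f(4) = 5

5


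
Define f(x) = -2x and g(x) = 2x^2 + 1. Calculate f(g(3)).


g(3) = 19
f(19) = -38

-38


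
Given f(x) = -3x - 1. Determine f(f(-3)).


f(-3) = 8
f(8) = -25

-25


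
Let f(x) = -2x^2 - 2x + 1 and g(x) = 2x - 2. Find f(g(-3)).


-111


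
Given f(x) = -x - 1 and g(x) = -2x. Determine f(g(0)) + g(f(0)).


f(g(0)) = -1
g(f(0)) = 2
Sum = 1

1


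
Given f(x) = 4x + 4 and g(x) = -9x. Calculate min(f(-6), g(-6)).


f(-6) = -20
g(-6) = 54
min = -20

-20


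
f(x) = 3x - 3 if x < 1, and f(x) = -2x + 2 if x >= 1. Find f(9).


9 satisfies x >= 1
f(9) = -16

-16


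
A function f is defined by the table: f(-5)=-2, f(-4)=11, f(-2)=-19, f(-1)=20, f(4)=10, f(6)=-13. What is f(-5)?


-2


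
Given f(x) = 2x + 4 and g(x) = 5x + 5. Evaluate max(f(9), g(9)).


f(9) = 22
g(9) = 50
max = 50

50


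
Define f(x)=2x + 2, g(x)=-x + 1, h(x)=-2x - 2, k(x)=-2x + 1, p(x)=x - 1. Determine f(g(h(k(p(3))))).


p(3) = 2
k(2) = -3
h(-3) = 4
g(4) = -3
f(-3) = -4

-4


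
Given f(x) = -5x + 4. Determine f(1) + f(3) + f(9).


f(1) = -1
f(3) = -11
f(9) = -41
Sum = -53

-53


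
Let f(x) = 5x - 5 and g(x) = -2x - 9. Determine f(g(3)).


-80


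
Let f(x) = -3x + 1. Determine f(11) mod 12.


f(11) = -32
-32 mod 12 = 4

4


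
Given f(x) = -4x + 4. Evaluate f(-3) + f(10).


f(-3) = 16
f(10) = -36
Sum = -20

-20


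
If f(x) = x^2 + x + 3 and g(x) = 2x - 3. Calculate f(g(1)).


3


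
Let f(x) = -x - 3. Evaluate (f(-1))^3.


f(-1) = -2
(-2)^3 = -8

-8


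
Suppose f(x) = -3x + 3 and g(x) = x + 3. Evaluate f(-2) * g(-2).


f(-2) = 9
g(-2) = 1
Product = 9

9


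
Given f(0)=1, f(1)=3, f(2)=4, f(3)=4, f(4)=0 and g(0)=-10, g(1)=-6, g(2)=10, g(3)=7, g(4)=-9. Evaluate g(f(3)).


f(3) = 4
g(4) = -9

-9


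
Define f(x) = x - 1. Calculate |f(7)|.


f(7) = 6
|6| = 6

6


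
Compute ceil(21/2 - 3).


21/2 = 10.5
10.5 - 3 = 7.5
ceil(7.5) = 8

8


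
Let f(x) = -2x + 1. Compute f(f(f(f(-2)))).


f(-2) = 5
f(5) = -9
f(-9) = 19
f(19) = -37

-37


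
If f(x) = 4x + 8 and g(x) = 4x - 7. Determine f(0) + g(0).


1


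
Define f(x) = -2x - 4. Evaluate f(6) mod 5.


f(6) = -16
-16 mod 5 = 4

4


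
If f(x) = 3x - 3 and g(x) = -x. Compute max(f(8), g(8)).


f(8) = 21
g(8) = -8
max = 21

21


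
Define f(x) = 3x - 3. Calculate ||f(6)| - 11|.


f(6) = 15
|15| = 15
|15 - 11| = 4

4


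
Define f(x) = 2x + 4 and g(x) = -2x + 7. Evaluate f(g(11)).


g(11) = -15
f(-15) = -26

-26


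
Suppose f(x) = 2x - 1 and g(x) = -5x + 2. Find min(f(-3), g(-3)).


-7


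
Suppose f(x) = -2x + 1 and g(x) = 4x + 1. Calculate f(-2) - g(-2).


f(-2) = 5
g(-2) = -7
Difference = 12

12


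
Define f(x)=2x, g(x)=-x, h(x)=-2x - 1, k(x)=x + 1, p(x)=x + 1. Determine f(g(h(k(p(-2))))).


p(-2) = -1
k(-1) = 0
h(0) = -1
g(-1) = 1
f(1) = 2

2


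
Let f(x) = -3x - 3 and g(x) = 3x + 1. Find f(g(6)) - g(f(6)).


f(g(6)) = -60
g(f(6)) = -62
Difference = 2

2


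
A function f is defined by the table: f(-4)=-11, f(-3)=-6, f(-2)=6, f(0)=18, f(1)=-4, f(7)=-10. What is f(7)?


Reading from the table at x = 7

-10


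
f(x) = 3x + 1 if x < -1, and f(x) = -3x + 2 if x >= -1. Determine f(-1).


-1 satisfies x >= -1
f(-1) = 5

5


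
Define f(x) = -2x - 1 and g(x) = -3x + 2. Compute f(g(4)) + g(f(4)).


f(g(4)) = 19
g(f(4)) = 29
Sum = 48

48


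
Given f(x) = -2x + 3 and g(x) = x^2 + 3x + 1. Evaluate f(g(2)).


g(2) = 11
f(11) = -19

-19


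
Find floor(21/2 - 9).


21/2 = 10.5
10.5 - 9 = 1.5
floor(1.5) = 1

1


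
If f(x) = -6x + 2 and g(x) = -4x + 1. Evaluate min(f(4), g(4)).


-22


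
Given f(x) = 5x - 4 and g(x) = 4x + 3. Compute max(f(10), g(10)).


f(10) = 46
g(10) = 43
max = 46

46


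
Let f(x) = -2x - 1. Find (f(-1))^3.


f(-1) = 1
(1)^3 = 1

1


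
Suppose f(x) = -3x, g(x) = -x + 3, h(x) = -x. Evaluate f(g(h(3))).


h(3) = -3
g(-3) = 6
f(6) = -18

-18


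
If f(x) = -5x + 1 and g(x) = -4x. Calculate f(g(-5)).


g(-5) = 20
f(20) = -99

-99


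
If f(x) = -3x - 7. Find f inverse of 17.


Solve -3x - 7 = 17
x = (17 + 7) / (-3) = -8

-8


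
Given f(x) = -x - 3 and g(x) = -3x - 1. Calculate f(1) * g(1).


f(1) = -4
g(1) = -4
Product = 16

16


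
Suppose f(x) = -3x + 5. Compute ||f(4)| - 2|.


f(4) = -7
|-7| = 7
|7 - 2| = 5

5


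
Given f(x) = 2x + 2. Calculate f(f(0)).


f(0) = 2
f(2) = 6

6


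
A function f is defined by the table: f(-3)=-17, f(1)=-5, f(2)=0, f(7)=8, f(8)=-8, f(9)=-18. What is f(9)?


Reading from the table at x = 9

-18


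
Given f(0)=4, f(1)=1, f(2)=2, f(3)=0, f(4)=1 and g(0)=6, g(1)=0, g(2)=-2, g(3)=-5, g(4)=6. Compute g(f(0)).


6


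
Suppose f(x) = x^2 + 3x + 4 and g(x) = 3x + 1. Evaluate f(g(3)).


134


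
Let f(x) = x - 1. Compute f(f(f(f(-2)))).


f(-2) = -3
f(-3) = -4
f(-4) = -5
f(-5) = -6

-6


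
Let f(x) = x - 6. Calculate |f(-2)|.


f(-2) = -8
|-8| = 8

8


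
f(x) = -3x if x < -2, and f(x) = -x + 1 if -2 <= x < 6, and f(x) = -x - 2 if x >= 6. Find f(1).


0


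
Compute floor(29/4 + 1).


8


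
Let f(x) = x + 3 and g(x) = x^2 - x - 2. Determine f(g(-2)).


g(-2) = 4
f(4) = 7

7


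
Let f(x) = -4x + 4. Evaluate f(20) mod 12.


f(20) = -76
-76 mod 12 = 8

8


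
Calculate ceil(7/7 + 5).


7/7 = 1
1 + 5 = 6
ceil(6) = 6

6


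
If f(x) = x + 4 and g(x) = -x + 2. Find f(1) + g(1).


f(1) = 5
g(1) = 1
Sum = 6

6


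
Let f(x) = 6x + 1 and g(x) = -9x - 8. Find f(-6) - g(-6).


f(-6) = -35
g(-6) = 46
Difference = -81

-81


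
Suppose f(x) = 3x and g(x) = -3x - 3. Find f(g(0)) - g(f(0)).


f(g(0)) = -9
g(f(0)) = -3
Difference = -6

-6


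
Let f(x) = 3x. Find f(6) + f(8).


f(6) = 18
f(8) = 24
Sum = 42

42


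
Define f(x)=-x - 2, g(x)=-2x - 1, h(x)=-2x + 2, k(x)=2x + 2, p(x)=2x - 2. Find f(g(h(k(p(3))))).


p(3) = 4
k(4) = 10
h(10) = -18
g(-18) = 35
f(35) = -37

-37


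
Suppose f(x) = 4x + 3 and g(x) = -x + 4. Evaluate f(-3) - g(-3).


-16


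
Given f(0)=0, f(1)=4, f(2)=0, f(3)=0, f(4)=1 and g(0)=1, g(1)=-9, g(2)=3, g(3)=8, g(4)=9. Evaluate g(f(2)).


f(2) = 0
g(0) = 1

1


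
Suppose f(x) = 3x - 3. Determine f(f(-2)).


f(-2) = -9
f(-9) = -30

-30


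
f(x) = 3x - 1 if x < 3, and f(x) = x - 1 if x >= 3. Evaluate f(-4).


-4 satisfies x < 3
f(-4) = -13

-13


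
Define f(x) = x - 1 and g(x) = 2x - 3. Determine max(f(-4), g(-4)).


-5


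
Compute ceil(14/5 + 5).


14/5 = 2.8
2.8 + 5 = 7.8
ceil(7.8) = 8

8


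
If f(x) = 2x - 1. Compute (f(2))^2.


f(2) = 3
(3)^2 = 9

9


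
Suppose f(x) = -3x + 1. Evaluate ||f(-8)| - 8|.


f(-8) = 25
|25| = 25
|25 - 8| = 17

17


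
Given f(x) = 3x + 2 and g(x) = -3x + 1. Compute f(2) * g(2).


f(2) = 8
g(2) = -5
Product = -40

-40


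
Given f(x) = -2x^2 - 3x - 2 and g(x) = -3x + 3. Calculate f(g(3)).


g(3) = -6
f(-6) = (-2)*(-6)^2 - 3*(-6) - 2 = -56

-56


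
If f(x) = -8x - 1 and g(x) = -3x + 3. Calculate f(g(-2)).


g(-2) = 9
f(9) = -73

-73


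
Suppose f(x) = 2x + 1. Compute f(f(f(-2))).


-9


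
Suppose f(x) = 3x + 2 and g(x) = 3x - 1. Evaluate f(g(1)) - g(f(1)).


f(g(1)) = 8
g(f(1)) = 14
Difference = -6

-6


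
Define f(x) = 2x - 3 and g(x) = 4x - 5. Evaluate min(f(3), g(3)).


f(3) = 3
g(3) = 7
min = 3

3


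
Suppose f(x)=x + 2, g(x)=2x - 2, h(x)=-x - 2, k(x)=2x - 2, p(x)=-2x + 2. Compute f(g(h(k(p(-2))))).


p(-2) = 6
k(6) = 10
h(10) = -12
g(-12) = -26
f(-26) = -24

-24


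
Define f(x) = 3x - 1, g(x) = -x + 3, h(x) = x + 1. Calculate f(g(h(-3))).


h(-3) = -2
g(-2) = 5
f(5) = 14

14


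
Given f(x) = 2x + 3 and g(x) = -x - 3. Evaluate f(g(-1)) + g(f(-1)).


f(g(-1)) = -1
g(f(-1)) = -4
Sum = -5

-5


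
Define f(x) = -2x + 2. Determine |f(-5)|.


f(-5) = 12
|12| = 12

12


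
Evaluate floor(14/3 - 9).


14/3 = 4.6667
4.6667 - 9 = -4.3333
floor(-4.3333) = -5

-5


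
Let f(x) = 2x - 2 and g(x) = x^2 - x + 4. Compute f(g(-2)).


g(-2) = 10
f(10) = 18

18


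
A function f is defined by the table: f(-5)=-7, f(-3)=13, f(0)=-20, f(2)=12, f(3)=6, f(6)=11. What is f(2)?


Reading from the table at x = 2

12


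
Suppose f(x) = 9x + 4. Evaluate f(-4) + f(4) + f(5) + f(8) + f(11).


f(-4) = -32
f(4) = 40
f(5) = 49
f(8) = 76
f(11) = 103
Sum = 236

236


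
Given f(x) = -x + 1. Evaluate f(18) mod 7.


f(18) = -17
-17 mod 7 = 4

4


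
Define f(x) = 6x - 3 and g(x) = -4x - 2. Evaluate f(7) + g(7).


9


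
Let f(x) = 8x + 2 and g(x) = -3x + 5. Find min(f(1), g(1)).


f(1) = 10
g(1) = 2
min = 2

2


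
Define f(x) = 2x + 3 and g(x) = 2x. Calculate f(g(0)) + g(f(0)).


f(g(0)) = 3
g(f(0)) = 6
Sum = 9

9


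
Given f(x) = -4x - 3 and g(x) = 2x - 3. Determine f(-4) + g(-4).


f(-4) = 13
g(-4) = -11
Sum = 2

2


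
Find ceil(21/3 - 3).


21/3 = 7
7 - 3 = 4
ceil(4) = 4

4


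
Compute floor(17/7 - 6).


17/7 = 2.4286
2.4286 - 6 = -3.5714
floor(-3.5714) = -4

-4


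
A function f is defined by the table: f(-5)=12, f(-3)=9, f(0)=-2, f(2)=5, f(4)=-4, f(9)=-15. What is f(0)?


Reading from the table at x = 0

-2


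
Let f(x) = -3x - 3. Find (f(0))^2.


f(0) = -3
(-3)^2 = 9

9


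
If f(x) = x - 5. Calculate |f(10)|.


f(10) = 5
|5| = 5

5


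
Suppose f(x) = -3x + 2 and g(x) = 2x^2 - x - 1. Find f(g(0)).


5


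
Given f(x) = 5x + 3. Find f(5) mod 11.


f(5) = 28
28 mod 11 = 6

6


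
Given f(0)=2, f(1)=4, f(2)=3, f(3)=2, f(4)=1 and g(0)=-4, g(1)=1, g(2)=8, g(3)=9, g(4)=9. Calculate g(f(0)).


f(0) = 2
g(2) = 8

8


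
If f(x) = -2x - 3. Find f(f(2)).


f(2) = -7
f(-7) = 11

11


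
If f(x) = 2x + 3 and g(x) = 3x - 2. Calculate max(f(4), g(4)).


f(4) = 11
g(4) = 10
max = 11

11


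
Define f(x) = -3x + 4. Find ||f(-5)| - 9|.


10


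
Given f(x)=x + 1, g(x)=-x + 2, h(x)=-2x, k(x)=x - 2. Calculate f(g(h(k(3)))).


k(3) = 1
h(1) = -2
g(-2) = 4
f(4) = 5

5


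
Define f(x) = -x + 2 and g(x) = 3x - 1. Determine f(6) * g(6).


f(6) = -4
g(6) = 17
Product = -68

-68


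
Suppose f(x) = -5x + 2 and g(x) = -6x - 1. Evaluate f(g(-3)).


g(-3) = 17
f(17) = -83

-83


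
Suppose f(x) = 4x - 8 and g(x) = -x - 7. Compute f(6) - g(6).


29


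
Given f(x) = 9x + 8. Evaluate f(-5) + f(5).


f(-5) = -37
f(5) = 53
Sum = 16

16


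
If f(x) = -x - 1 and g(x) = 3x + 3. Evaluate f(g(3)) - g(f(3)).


-4


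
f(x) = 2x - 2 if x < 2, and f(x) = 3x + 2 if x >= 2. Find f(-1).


-1 satisfies x < 2
f(-1) = -4

-4


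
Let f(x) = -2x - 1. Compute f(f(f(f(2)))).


f(2) = -5
f(-5) = 9
f(9) = -19
f(-19) = 37

37


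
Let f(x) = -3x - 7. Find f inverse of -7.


0


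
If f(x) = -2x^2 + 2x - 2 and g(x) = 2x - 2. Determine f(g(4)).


g(4) = 6
f(6) = (-2)*(6)^2 + 2*(6) - 2 = -62

-62


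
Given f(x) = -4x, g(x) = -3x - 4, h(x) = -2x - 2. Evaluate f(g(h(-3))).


64


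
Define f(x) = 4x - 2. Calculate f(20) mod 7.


1


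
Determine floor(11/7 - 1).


11/7 = 1.5714
1.5714 - 1 = 0.5714
floor(0.5714) = 0

0


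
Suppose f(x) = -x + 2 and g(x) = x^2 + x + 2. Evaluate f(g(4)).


g(4) = 22
f(22) = -20

-20


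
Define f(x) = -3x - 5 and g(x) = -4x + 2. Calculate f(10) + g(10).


f(10) = -35
g(10) = -38
Sum = -73

-73


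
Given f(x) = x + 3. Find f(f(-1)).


f(-1) = 2
f(2) = 5

5


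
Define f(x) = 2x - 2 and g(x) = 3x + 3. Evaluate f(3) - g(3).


f(3) = 4
g(3) = 12
Difference = -8

-8


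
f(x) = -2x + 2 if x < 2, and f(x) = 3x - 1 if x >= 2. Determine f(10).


10 satisfies x >= 2
f(10) = 29

29


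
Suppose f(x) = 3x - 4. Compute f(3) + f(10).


f(3) = 5
f(10) = 26
Sum = 31

31


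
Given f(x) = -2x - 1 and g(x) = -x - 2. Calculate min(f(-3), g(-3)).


f(-3) = 5
g(-3) = 1
min = 1

1


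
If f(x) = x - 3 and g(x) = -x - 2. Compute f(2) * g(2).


f(2) = -1
g(2) = -4
Product = 4

4


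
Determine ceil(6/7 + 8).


6/7 = 0.8571
0.8571 + 8 = 8.8571
ceil(8.8571) = 9

9


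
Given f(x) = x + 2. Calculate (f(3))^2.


f(3) = 5
(5)^2 = 25

25


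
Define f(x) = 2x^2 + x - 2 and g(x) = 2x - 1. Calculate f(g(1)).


1


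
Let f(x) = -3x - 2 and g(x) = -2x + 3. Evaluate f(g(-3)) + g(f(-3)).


f(g(-3)) = -29
g(f(-3)) = -11
Sum = -40

-40


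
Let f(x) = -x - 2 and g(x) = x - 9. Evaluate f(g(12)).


g(12) = 3
f(3) = -5

-5


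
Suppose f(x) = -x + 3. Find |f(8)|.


f(8) = -5
|-5| = 5

5


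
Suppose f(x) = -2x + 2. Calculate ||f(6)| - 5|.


f(6) = -10
|-10| = 10
|10 - 5| = 5

5


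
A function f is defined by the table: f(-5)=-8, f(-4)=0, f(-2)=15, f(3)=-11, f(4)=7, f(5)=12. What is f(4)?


Reading from the table at x = 4

7


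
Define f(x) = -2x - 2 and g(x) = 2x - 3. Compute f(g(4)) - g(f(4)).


f(g(4)) = -12
g(f(4)) = -23
Difference = 11

11


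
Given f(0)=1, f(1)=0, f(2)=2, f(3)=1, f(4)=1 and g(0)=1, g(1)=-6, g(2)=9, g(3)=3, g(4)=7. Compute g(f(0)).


f(0) = 1
g(1) = -6

-6


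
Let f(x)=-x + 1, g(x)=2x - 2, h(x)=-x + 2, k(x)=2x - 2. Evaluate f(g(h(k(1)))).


k(1) = 0
h(0) = 2
g(2) = 2
f(2) = -1

-1


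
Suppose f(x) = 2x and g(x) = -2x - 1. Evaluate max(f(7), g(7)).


14


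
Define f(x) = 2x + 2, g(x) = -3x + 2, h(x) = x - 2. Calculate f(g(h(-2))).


h(-2) = -4
g(-4) = 14
f(14) = 30

30


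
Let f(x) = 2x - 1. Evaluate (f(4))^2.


49


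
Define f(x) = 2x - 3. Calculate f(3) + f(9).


f(3) = 3
f(9) = 15
Sum = 18

18


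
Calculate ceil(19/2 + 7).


19/2 = 9.5
9.5 + 7 = 16.5
ceil(16.5) = 17

17


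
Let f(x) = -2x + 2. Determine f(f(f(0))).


f(0) = 2
f(2) = -2
f(-2) = 6

6


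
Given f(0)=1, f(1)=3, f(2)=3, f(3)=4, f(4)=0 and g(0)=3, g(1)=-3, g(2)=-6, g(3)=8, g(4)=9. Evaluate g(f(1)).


f(1) = 3
g(3) = 8

8


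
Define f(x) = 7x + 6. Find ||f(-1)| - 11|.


f(-1) = -1
|-1| = 1
|1 - 11| = 10

10


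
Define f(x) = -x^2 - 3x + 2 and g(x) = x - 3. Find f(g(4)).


g(4) = 1
f(1) = (-1)*(1)^2 - 3*(1) + 2 = -2

-2


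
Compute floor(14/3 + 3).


14/3 = 4.6667
4.6667 + 3 = 7.6667
floor(7.6667) = 7

7


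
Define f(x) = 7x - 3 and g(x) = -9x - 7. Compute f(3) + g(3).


f(3) = 18
g(3) = -34
Sum = -16

-16


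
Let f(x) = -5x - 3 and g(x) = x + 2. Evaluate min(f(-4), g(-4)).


f(-4) = 17
g(-4) = -2
min = -2

-2


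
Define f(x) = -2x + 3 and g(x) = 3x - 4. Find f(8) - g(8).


f(8) = -13
g(8) = 20
Difference = -33

-33


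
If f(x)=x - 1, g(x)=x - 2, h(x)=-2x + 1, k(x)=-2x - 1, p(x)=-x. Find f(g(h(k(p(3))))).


p(3) = -3
k(-3) = 5
h(5) = -9
g(-9) = -11
f(-11) = -12

-12


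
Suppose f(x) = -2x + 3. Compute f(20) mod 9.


8


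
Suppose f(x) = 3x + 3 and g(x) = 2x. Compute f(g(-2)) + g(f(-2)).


-15


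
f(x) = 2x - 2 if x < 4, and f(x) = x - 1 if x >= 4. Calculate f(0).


0 satisfies x < 4
f(0) = -2

-2


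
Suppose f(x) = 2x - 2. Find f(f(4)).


f(4) = 6
f(6) = 10

10


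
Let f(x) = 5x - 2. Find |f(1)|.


f(1) = 3
|3| = 3

3


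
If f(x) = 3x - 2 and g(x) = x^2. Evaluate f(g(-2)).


g(-2) = 4
f(4) = 10

10


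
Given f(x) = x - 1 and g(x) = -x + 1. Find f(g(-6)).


6


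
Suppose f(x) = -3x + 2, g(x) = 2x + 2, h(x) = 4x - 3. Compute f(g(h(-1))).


h(-1) = -7
g(-7) = -12
f(-12) = 38

38


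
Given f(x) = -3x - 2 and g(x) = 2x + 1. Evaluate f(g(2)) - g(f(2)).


-2


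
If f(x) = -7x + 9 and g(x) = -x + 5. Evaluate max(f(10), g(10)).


f(10) = -61
g(10) = -5
max = -5

-5


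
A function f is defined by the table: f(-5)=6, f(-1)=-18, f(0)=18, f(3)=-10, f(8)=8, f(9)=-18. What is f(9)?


-18


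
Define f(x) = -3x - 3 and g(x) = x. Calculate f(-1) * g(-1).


f(-1) = 0
g(-1) = -1
Product = 0

0


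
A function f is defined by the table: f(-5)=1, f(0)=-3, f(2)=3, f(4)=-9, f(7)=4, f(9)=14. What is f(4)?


Reading from the table at x = 4

-9


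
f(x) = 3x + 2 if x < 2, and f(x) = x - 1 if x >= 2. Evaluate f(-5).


-5 satisfies x < 2
f(-5) = -13

-13


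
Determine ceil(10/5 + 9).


10/5 = 2
2 + 9 = 11
ceil(11) = 11

11


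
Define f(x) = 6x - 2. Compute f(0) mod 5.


f(0) = -2
-2 mod 5 = 3

3


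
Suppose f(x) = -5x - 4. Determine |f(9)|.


f(9) = -49
|-49| = 49

49


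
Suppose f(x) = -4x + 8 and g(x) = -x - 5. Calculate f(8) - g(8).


f(8) = -24
g(8) = -13
Difference = -11

-11


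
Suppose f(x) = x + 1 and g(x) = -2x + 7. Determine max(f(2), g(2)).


f(2) = 3
g(2) = 3
max = 3

3


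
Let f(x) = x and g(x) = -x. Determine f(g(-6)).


g(-6) = 6
f(6) = 6

6


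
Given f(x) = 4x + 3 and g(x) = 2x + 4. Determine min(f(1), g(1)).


f(1) = 7
g(1) = 6
min = 6

6


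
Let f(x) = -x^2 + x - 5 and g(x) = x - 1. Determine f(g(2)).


g(2) = 1
f(1) = (-1)*(1)^2 + 1*(1) - 5 = -5

-5


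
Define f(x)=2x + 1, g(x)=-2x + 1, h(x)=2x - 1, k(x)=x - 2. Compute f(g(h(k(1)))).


k(1) = -1
h(-1) = -3
g(-3) = 7
f(7) = 15

15


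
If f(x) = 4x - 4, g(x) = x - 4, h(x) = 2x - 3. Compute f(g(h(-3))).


h(-3) = -9
g(-9) = -13
f(-13) = -56

-56


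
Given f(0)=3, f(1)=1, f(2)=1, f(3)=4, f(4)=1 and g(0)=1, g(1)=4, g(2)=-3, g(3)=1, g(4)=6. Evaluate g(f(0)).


f(0) = 3
g(3) = 1

1


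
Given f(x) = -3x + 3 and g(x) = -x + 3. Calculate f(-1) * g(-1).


f(-1) = 6
g(-1) = 4
Product = 24

24


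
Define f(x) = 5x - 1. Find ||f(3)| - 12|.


f(3) = 14
|14| = 14
|14 - 12| = 2

2


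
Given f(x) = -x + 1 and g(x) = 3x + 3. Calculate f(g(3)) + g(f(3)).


f(g(3)) = -11
g(f(3)) = -3
Sum = -14

-14


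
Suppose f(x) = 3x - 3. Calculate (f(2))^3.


f(2) = 3
(3)^3 = 27

27


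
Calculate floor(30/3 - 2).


30/3 = 10
10 - 2 = 8
floor(8) = 8

8


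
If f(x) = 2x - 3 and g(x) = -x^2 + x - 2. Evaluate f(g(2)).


-11


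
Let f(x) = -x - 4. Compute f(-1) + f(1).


f(-1) = -3
f(1) = -5
Sum = -8

-8


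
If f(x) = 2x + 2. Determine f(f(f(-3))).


f(-3) = -4
f(-4) = -6
f(-6) = -10

-10


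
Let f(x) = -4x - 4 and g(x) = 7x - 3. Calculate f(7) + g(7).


14


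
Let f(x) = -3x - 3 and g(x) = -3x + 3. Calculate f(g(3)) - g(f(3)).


f(g(3)) = 15
g(f(3)) = 39
Difference = -24

-24


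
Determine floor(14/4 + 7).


14/4 = 3.5
3.5 + 7 = 10.5
floor(10.5) = 10

10


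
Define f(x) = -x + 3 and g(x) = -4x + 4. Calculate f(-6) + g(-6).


37


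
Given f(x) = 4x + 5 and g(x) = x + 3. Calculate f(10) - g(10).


f(10) = 45
g(10) = 13
Difference = 32

32


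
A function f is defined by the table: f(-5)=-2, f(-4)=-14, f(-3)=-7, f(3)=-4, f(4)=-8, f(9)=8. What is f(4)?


Reading from the table at x = 4

-8


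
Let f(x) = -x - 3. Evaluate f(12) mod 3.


f(12) = -15
-15 mod 3 = 0

0


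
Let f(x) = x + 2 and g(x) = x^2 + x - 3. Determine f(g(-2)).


g(-2) = -1
f(-1) = 1

1


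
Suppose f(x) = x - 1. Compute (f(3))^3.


f(3) = 2
(2)^3 = 8

8


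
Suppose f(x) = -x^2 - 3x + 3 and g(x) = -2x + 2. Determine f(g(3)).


g(3) = -4
f(-4) = (-1)*(-4)^2 - 3*(-4) + 3 = -1

-1


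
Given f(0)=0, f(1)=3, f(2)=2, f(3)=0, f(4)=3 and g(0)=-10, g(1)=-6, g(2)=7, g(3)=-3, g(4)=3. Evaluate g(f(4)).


f(4) = 3
g(3) = -3

-3


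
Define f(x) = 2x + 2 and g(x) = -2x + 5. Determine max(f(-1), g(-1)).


f(-1) = 0
g(-1) = 7
max = 7

7


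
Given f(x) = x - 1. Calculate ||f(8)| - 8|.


f(8) = 7
|7| = 7
|7 - 8| = 1

1


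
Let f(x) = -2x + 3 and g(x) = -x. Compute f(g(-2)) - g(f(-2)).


f(g(-2)) = -1
g(f(-2)) = -7
Difference = 6

6


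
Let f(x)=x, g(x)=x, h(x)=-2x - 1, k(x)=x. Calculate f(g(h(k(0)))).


k(0) = 0
h(0) = -1
g(-1) = -1
f(-1) = -1

-1


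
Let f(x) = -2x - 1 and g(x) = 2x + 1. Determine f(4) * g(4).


f(4) = -9
g(4) = 9
Product = -81

-81


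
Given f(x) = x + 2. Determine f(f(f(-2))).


4


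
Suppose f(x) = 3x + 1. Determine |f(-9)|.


f(-9) = -26
|-26| = 26

26


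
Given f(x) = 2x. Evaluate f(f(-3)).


-12


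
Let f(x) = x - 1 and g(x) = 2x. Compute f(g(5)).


9


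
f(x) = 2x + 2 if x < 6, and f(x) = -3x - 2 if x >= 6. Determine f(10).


10 satisfies x >= 6
f(10) = -32

-32


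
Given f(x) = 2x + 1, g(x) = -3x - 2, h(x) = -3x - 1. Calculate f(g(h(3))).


h(3) = -10
g(-10) = 28
f(28) = 57

57


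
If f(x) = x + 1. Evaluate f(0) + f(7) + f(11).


f(0) = 1
f(7) = 8
f(11) = 12
Sum = 21

21


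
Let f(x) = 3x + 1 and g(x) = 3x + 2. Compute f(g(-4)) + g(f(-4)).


f(g(-4)) = -29
g(f(-4)) = -31
Sum = -60

-60


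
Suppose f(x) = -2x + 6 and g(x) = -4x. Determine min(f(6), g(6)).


f(6) = -6
g(6) = -24
min = -24

-24


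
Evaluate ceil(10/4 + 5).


10/4 = 2.5
2.5 + 5 = 7.5
ceil(7.5) = 8

8


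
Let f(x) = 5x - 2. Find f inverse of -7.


Solve 5x - 2 = -7
x = (-7 + 2) / 5 = -1

-1


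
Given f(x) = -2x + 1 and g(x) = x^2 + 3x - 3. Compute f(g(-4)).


g(-4) = 1
f(1) = -1

-1


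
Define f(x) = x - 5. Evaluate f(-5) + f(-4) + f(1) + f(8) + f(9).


-16


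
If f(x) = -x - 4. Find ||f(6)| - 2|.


f(6) = -10
|-10| = 10
|10 - 2| = 8

8


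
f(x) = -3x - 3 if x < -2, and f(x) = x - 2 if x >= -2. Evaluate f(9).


9 satisfies x >= -2
f(9) = 7

7


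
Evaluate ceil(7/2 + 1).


5


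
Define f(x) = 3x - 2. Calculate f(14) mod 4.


f(14) = 40
40 mod 4 = 0

0


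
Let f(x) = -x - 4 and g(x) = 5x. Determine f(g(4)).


g(4) = 20
f(20) = -24

-24


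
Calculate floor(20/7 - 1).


20/7 = 2.8571
2.8571 - 1 = 1.8571
floor(1.8571) = 1

1


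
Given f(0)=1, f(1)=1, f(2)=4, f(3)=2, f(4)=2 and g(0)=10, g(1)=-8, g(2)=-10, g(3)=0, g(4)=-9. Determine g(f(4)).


f(4) = 2
g(2) = -10

-10
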